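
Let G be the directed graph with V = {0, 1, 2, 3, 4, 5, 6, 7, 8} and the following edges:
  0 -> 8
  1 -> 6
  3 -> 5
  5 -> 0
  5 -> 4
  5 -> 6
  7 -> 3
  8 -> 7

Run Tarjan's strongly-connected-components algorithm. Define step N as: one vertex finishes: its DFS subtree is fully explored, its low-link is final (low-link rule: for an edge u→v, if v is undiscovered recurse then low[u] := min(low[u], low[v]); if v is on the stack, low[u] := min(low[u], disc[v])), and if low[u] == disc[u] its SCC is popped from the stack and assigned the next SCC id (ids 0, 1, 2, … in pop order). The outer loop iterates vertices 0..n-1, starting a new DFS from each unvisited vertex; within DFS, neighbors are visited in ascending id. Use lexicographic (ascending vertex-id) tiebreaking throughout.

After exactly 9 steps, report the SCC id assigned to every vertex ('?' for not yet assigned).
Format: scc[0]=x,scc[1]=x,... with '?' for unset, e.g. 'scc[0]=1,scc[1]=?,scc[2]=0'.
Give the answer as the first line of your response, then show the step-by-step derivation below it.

scc[0]=2,scc[1]=3,scc[2]=4,scc[3]=2,scc[4]=0,scc[5]=2,scc[6]=1,scc[7]=2,scc[8]=2

step 1: low=(low[0]=0,low[1]=?,low[2]=?,low[3]=3,low[4]=5,low[5]=0,low[6]=?,low[7]=2,low[8]=1); scc=(scc[0]=?,scc[1]=?,scc[2]=?,scc[3]=?,scc[4]=0,scc[5]=?,scc[6]=?,scc[7]=?,scc[8]=?)
step 2: low=(low[0]=0,low[1]=?,low[2]=?,low[3]=3,low[4]=5,low[5]=0,low[6]=6,low[7]=2,low[8]=1); scc=(scc[0]=?,scc[1]=?,scc[2]=?,scc[3]=?,scc[4]=0,scc[5]=?,scc[6]=1,scc[7]=?,scc[8]=?)
step 3: low=(low[0]=0,low[1]=?,low[2]=?,low[3]=3,low[4]=5,low[5]=0,low[6]=6,low[7]=2,low[8]=1); scc=(scc[0]=?,scc[1]=?,scc[2]=?,scc[3]=?,scc[4]=0,scc[5]=?,scc[6]=1,scc[7]=?,scc[8]=?)
step 4: low=(low[0]=0,low[1]=?,low[2]=?,low[3]=0,low[4]=5,low[5]=0,low[6]=6,low[7]=2,low[8]=1); scc=(scc[0]=?,scc[1]=?,scc[2]=?,scc[3]=?,scc[4]=0,scc[5]=?,scc[6]=1,scc[7]=?,scc[8]=?)
step 5: low=(low[0]=0,low[1]=?,low[2]=?,low[3]=0,low[4]=5,low[5]=0,low[6]=6,low[7]=0,low[8]=1); scc=(scc[0]=?,scc[1]=?,scc[2]=?,scc[3]=?,scc[4]=0,scc[5]=?,scc[6]=1,scc[7]=?,scc[8]=?)
step 6: low=(low[0]=0,low[1]=?,low[2]=?,low[3]=0,low[4]=5,low[5]=0,low[6]=6,low[7]=0,low[8]=0); scc=(scc[0]=?,scc[1]=?,scc[2]=?,scc[3]=?,scc[4]=0,scc[5]=?,scc[6]=1,scc[7]=?,scc[8]=?)
step 7: low=(low[0]=0,low[1]=?,low[2]=?,low[3]=0,low[4]=5,low[5]=0,low[6]=6,low[7]=0,low[8]=0); scc=(scc[0]=2,scc[1]=?,scc[2]=?,scc[3]=2,scc[4]=0,scc[5]=2,scc[6]=1,scc[7]=2,scc[8]=2)
step 8: low=(low[0]=0,low[1]=7,low[2]=?,low[3]=0,low[4]=5,low[5]=0,low[6]=6,low[7]=0,low[8]=0); scc=(scc[0]=2,scc[1]=3,scc[2]=?,scc[3]=2,scc[4]=0,scc[5]=2,scc[6]=1,scc[7]=2,scc[8]=2)
step 9: low=(low[0]=0,low[1]=7,low[2]=8,low[3]=0,low[4]=5,low[5]=0,low[6]=6,low[7]=0,low[8]=0); scc=(scc[0]=2,scc[1]=3,scc[2]=4,scc[3]=2,scc[4]=0,scc[5]=2,scc[6]=1,scc[7]=2,scc[8]=2)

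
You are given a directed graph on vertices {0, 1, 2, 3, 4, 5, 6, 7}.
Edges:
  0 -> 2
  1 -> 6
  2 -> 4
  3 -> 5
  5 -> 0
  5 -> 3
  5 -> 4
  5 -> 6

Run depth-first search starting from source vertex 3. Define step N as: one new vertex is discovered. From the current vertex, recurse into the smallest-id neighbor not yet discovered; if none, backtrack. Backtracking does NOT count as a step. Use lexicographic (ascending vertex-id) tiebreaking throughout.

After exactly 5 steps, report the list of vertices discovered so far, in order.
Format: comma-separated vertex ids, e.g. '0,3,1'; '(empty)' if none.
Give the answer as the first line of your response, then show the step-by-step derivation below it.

3,5,0,2,4

step 1: discover 3; path=3; order=3
step 2: discover 5; path=3>5; order=3,5
step 3: discover 0; path=3>5>0; order=3,5,0
step 4: discover 2; path=3>5>0>2; order=3,5,0,2
step 5: discover 4; path=3>5>0>2>4; order=3,5,0,2,4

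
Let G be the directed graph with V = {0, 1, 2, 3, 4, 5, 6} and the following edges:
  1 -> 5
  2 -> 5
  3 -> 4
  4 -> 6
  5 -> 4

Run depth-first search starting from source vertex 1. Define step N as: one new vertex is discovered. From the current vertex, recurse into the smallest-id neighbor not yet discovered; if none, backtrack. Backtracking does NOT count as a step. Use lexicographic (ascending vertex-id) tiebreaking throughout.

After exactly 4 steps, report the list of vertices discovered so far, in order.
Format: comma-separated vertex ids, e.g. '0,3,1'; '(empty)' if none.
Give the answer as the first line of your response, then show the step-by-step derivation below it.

1,5,4,6

step 1: discover 1; path=1; order=1
step 2: discover 5; path=1>5; order=1,5
step 3: discover 4; path=1>5>4; order=1,5,4
step 4: discover 6; path=1>5>4>6; order=1,5,4,6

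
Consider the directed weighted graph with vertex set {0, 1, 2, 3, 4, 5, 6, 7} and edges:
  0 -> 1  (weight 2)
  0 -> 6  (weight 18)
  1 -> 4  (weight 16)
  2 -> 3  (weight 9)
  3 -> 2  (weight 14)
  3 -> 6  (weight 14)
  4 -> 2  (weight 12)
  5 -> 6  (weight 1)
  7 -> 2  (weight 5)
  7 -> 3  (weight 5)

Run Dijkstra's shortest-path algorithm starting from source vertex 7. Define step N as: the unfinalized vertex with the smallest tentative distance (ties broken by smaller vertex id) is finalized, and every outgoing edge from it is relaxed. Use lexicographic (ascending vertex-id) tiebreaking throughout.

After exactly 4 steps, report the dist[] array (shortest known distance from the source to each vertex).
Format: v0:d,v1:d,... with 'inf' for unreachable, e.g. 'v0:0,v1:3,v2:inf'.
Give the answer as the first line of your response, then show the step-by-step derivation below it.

v0:inf,v1:inf,v2:5,v3:5,v4:inf,v5:inf,v6:19,v7:0

step 1: dist = v0:inf,v1:inf,v2:5,v3:5,v4:inf,v5:inf,v6:inf,v7:0
step 2: dist = v0:inf,v1:inf,v2:5,v3:5,v4:inf,v5:inf,v6:inf,v7:0
step 3: dist = v0:inf,v1:inf,v2:5,v3:5,v4:inf,v5:inf,v6:19,v7:0
step 4: dist = v0:inf,v1:inf,v2:5,v3:5,v4:inf,v5:inf,v6:19,v7:0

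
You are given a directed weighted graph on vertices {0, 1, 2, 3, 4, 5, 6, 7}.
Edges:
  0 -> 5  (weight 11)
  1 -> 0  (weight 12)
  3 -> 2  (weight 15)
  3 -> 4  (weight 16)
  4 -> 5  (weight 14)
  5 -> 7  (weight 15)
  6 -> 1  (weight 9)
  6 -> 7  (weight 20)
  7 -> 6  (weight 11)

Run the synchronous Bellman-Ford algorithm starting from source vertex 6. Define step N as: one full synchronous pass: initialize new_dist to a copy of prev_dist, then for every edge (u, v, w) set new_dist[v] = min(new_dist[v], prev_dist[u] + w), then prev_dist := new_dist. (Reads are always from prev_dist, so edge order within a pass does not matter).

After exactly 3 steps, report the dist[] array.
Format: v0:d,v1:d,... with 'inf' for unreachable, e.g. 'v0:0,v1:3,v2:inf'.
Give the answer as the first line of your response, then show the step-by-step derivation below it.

v0:21,v1:9,v2:inf,v3:inf,v4:inf,v5:32,v6:0,v7:20

step 1: dist = v0:inf,v1:9,v2:inf,v3:inf,v4:inf,v5:inf,v6:0,v7:20
step 2: dist = v0:21,v1:9,v2:inf,v3:inf,v4:inf,v5:inf,v6:0,v7:20
step 3: dist = v0:21,v1:9,v2:inf,v3:inf,v4:inf,v5:32,v6:0,v7:20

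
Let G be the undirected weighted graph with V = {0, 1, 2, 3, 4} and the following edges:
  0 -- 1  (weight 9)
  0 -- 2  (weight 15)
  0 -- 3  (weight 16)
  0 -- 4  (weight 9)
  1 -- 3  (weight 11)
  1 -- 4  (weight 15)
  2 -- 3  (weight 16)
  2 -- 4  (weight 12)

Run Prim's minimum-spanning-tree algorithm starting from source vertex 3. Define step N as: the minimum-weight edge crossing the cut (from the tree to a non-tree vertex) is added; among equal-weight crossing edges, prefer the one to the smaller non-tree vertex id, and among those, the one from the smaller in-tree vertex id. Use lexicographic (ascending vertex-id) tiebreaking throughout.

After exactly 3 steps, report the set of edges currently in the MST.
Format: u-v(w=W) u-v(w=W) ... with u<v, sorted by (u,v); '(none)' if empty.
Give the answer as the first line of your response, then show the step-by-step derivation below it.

0-1(w=9) 0-4(w=9) 1-3(w=11)

step 1: add edge 1-3 (w=11); MST = {1-3(w=11)}
step 2: add edge 0-1 (w=9); MST = {0-1(w=9) 1-3(w=11)}
step 3: add edge 0-4 (w=9); MST = {0-1(w=9) 0-4(w=9) 1-3(w=11)}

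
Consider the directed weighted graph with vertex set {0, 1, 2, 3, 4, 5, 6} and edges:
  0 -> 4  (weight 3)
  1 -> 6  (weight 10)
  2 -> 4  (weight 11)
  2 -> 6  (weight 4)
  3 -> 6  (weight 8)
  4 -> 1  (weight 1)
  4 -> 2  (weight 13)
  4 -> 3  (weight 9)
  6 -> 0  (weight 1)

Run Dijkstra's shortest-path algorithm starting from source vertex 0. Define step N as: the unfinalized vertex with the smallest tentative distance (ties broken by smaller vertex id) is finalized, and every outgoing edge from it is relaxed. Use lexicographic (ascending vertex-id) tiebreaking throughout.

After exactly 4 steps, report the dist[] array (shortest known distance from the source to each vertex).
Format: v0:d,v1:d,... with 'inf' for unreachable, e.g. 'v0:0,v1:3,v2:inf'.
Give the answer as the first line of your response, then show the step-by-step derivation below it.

v0:0,v1:4,v2:16,v3:12,v4:3,v5:inf,v6:14

step 1: dist = v0:0,v1:inf,v2:inf,v3:inf,v4:3,v5:inf,v6:inf
step 2: dist = v0:0,v1:4,v2:16,v3:12,v4:3,v5:inf,v6:inf
step 3: dist = v0:0,v1:4,v2:16,v3:12,v4:3,v5:inf,v6:14
step 4: dist = v0:0,v1:4,v2:16,v3:12,v4:3,v5:inf,v6:14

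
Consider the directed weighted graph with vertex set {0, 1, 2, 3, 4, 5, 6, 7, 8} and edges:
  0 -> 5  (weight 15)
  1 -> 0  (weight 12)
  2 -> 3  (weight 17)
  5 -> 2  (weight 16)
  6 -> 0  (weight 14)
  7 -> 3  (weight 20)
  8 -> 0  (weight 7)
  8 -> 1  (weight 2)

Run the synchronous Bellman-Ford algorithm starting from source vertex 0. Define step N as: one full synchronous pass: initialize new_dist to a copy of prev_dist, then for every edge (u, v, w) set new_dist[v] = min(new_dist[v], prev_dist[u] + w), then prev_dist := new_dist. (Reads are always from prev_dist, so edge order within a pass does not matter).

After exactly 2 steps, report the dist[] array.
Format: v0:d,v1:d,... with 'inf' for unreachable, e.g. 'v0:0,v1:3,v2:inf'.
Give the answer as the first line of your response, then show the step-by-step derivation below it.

v0:0,v1:inf,v2:31,v3:inf,v4:inf,v5:15,v6:inf,v7:inf,v8:inf

step 1: dist = v0:0,v1:inf,v2:inf,v3:inf,v4:inf,v5:15,v6:inf,v7:inf,v8:inf
step 2: dist = v0:0,v1:inf,v2:31,v3:inf,v4:inf,v5:15,v6:inf,v7:inf,v8:inf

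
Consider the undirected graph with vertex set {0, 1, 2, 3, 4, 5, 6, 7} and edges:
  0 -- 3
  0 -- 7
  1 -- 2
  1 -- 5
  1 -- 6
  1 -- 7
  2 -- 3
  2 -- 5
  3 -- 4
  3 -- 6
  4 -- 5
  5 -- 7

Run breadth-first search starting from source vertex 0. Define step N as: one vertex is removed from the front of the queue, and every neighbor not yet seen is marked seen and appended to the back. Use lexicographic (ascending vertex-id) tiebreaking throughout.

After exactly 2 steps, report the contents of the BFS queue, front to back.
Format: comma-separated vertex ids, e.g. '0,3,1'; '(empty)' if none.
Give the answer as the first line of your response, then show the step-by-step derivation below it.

7,2,4,6

step 1: dequeue 0; queue=[3,7]; order=0
step 2: dequeue 3; queue=[7,2,4,6]; order=0,3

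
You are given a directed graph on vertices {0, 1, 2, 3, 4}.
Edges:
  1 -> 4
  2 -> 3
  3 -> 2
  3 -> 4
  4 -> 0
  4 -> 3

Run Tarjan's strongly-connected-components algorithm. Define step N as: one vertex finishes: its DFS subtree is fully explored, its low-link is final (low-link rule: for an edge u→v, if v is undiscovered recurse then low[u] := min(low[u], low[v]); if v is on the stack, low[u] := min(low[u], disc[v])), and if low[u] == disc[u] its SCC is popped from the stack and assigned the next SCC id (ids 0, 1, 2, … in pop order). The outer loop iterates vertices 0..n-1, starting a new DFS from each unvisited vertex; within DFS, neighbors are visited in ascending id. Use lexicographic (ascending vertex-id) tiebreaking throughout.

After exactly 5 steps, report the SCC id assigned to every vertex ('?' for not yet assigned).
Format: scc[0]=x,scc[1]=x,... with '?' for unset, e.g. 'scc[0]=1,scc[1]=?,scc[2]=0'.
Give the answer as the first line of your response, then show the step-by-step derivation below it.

scc[0]=0,scc[1]=2,scc[2]=1,scc[3]=1,scc[4]=1

step 1: low=(low[0]=0,low[1]=?,low[2]=?,low[3]=?,low[4]=?); scc=(scc[0]=0,scc[1]=?,scc[2]=?,scc[3]=?,scc[4]=?)
step 2: low=(low[0]=0,low[1]=1,low[2]=3,low[3]=3,low[4]=2); scc=(scc[0]=0,scc[1]=?,scc[2]=?,scc[3]=?,scc[4]=?)
step 3: low=(low[0]=0,low[1]=1,low[2]=3,low[3]=2,low[4]=2); scc=(scc[0]=0,scc[1]=?,scc[2]=?,scc[3]=?,scc[4]=?)
step 4: low=(low[0]=0,low[1]=1,low[2]=3,low[3]=2,low[4]=2); scc=(scc[0]=0,scc[1]=?,scc[2]=1,scc[3]=1,scc[4]=1)
step 5: low=(low[0]=0,low[1]=1,low[2]=3,low[3]=2,low[4]=2); scc=(scc[0]=0,scc[1]=2,scc[2]=1,scc[3]=1,scc[4]=1)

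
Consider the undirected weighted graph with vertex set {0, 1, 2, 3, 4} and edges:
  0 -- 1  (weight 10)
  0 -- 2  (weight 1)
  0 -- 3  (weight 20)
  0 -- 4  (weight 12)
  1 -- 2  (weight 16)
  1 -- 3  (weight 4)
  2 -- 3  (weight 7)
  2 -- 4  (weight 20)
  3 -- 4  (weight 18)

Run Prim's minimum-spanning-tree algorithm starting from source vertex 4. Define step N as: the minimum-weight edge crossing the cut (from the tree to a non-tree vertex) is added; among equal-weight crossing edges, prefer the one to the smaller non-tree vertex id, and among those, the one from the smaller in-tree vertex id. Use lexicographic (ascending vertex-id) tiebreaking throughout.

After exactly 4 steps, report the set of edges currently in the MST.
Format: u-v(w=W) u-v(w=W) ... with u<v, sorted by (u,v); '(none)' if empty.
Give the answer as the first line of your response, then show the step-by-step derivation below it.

0-2(w=1) 0-4(w=12) 1-3(w=4) 2-3(w=7)

step 1: add edge 0-4 (w=12); MST = {0-4(w=12)}
step 2: add edge 0-2 (w=1); MST = {0-2(w=1) 0-4(w=12)}
step 3: add edge 2-3 (w=7); MST = {0-2(w=1) 0-4(w=12) 2-3(w=7)}
step 4: add edge 1-3 (w=4); MST = {0-2(w=1) 0-4(w=12) 1-3(w=4) 2-3(w=7)}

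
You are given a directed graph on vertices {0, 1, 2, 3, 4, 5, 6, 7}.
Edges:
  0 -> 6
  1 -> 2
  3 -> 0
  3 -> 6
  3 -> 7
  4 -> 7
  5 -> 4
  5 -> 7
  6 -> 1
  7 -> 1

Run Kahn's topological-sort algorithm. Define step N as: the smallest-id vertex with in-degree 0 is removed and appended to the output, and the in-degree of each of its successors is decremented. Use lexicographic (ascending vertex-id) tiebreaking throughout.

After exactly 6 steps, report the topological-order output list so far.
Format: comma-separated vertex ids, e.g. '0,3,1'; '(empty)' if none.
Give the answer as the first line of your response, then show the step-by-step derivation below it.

3,0,5,4,6,7

step 1: output 3; order=[3]; indeg=(0,2,1,0,1,0,1,2)
step 2: output 0; order=[3,0]; indeg=(0,2,1,0,1,0,0,2)
step 3: output 5; order=[3,0,5]; indeg=(0,2,1,0,0,0,0,1)
step 4: output 4; order=[3,0,5,4]; indeg=(0,2,1,0,0,0,0,0)
step 5: output 6; order=[3,0,5,4,6]; indeg=(0,1,1,0,0,0,0,0)
step 6: output 7; order=[3,0,5,4,6,7]; indeg=(0,0,1,0,0,0,0,0)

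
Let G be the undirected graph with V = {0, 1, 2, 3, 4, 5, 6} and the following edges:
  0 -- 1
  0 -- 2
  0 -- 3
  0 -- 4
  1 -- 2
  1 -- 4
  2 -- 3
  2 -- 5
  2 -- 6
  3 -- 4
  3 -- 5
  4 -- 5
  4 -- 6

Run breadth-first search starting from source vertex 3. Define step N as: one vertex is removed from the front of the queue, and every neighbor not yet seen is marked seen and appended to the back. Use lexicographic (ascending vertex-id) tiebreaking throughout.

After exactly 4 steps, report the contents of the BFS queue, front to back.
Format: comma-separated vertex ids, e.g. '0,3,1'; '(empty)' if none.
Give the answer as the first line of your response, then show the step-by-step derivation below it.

5,1,6

step 1: dequeue 3; queue=[0,2,4,5]; order=3
step 2: dequeue 0; queue=[2,4,5,1]; order=3,0
step 3: dequeue 2; queue=[4,5,1,6]; order=3,0,2
step 4: dequeue 4; queue=[5,1,6]; order=3,0,2,4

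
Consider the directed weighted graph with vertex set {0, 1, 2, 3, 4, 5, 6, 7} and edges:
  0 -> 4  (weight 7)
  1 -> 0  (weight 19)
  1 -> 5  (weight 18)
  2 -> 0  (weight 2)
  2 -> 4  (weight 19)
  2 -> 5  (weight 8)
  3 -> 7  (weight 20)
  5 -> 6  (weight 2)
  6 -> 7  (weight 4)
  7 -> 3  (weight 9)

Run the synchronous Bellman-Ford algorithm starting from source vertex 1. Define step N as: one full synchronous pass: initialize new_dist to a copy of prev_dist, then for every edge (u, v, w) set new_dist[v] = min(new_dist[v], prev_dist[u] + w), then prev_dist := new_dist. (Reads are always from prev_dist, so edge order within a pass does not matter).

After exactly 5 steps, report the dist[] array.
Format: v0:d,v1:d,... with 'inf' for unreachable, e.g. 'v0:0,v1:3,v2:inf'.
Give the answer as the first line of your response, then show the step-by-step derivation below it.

v0:19,v1:0,v2:inf,v3:33,v4:26,v5:18,v6:20,v7:24

step 1: dist = v0:19,v1:0,v2:inf,v3:inf,v4:inf,v5:18,v6:inf,v7:inf
step 2: dist = v0:19,v1:0,v2:inf,v3:inf,v4:26,v5:18,v6:20,v7:inf
step 3: dist = v0:19,v1:0,v2:inf,v3:inf,v4:26,v5:18,v6:20,v7:24
step 4: dist = v0:19,v1:0,v2:inf,v3:33,v4:26,v5:18,v6:20,v7:24
step 5: dist = v0:19,v1:0,v2:inf,v3:33,v4:26,v5:18,v6:20,v7:24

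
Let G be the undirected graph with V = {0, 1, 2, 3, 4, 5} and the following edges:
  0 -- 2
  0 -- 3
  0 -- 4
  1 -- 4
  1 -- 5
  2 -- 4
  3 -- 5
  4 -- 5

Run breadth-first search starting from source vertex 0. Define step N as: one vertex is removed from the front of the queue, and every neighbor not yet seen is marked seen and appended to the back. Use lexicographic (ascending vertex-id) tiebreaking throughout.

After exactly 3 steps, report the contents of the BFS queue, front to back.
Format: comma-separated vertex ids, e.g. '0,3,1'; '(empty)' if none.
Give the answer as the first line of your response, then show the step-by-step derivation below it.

4,5

step 1: dequeue 0; queue=[2,3,4]; order=0
step 2: dequeue 2; queue=[3,4]; order=0,2
step 3: dequeue 3; queue=[4,5]; order=0,2,3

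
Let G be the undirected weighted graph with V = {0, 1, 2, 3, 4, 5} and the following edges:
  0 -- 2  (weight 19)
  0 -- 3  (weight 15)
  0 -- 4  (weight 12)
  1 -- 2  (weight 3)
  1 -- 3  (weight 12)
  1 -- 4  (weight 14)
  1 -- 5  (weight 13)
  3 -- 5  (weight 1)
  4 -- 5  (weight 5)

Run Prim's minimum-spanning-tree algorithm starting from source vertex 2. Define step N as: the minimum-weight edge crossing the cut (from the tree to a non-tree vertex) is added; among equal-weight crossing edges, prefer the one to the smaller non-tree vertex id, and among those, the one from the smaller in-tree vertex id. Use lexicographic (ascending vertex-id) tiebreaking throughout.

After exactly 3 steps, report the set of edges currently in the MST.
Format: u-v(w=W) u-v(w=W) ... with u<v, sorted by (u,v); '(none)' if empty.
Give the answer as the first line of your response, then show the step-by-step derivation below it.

1-2(w=3) 1-3(w=12) 3-5(w=1)

step 1: add edge 1-2 (w=3); MST = {1-2(w=3)}
step 2: add edge 1-3 (w=12); MST = {1-2(w=3) 1-3(w=12)}
step 3: add edge 3-5 (w=1); MST = {1-2(w=3) 1-3(w=12) 3-5(w=1)}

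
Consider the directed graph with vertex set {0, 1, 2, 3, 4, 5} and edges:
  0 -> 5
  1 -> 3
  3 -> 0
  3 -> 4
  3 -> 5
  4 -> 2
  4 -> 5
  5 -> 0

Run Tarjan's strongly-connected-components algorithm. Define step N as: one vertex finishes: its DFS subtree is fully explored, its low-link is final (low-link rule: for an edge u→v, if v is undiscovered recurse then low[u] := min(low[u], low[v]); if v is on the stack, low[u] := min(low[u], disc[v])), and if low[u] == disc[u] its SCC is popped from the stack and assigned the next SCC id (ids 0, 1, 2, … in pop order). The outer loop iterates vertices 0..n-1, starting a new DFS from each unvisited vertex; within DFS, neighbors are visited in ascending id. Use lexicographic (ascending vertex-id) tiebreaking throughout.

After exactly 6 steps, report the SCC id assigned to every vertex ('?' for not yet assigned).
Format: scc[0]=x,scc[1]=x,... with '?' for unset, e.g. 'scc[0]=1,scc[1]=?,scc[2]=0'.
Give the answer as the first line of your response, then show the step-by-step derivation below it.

scc[0]=0,scc[1]=4,scc[2]=1,scc[3]=3,scc[4]=2,scc[5]=0

step 1: low=(low[0]=0,low[1]=?,low[2]=?,low[3]=?,low[4]=?,low[5]=0); scc=(scc[0]=?,scc[1]=?,scc[2]=?,scc[3]=?,scc[4]=?,scc[5]=?)
step 2: low=(low[0]=0,low[1]=?,low[2]=?,low[3]=?,low[4]=?,low[5]=0); scc=(scc[0]=0,scc[1]=?,scc[2]=?,scc[3]=?,scc[4]=?,scc[5]=0)
step 3: low=(low[0]=0,low[1]=2,low[2]=5,low[3]=3,low[4]=4,low[5]=0); scc=(scc[0]=0,scc[1]=?,scc[2]=1,scc[3]=?,scc[4]=?,scc[5]=0)
step 4: low=(low[0]=0,low[1]=2,low[2]=5,low[3]=3,low[4]=4,low[5]=0); scc=(scc[0]=0,scc[1]=?,scc[2]=1,scc[3]=?,scc[4]=2,scc[5]=0)
step 5: low=(low[0]=0,low[1]=2,low[2]=5,low[3]=3,low[4]=4,low[5]=0); scc=(scc[0]=0,scc[1]=?,scc[2]=1,scc[3]=3,scc[4]=2,scc[5]=0)
step 6: low=(low[0]=0,low[1]=2,low[2]=5,low[3]=3,low[4]=4,low[5]=0); scc=(scc[0]=0,scc[1]=4,scc[2]=1,scc[3]=3,scc[4]=2,scc[5]=0)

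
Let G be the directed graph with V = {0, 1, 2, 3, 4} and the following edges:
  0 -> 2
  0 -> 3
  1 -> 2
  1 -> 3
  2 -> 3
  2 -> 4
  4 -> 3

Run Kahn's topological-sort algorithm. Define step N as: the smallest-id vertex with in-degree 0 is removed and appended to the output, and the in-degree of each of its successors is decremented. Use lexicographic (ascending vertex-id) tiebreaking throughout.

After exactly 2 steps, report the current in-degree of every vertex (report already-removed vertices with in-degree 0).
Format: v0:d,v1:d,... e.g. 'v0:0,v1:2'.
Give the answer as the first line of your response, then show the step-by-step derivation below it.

v0:0,v1:0,v2:0,v3:2,v4:1

step 1: output 0; order=[0]; indeg=(0,0,1,3,1)
step 2: output 1; order=[0,1]; indeg=(0,0,0,2,1)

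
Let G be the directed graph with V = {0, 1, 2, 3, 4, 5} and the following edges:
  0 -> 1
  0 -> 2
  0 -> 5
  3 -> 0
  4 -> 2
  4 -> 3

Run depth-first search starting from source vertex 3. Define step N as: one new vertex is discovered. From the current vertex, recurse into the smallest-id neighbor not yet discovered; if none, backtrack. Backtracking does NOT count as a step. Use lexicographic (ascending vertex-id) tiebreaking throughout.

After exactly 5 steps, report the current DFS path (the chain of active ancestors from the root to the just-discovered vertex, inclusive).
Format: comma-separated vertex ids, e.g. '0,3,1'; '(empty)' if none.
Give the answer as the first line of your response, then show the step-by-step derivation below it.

3,0,5

step 1: discover 3; path=3; order=3
step 2: discover 0; path=3>0; order=3,0
step 3: discover 1; path=3>0>1; order=3,0,1
step 4: discover 2; path=3>0>2; order=3,0,1,2
step 5: discover 5; path=3>0>5; order=3,0,1,2,5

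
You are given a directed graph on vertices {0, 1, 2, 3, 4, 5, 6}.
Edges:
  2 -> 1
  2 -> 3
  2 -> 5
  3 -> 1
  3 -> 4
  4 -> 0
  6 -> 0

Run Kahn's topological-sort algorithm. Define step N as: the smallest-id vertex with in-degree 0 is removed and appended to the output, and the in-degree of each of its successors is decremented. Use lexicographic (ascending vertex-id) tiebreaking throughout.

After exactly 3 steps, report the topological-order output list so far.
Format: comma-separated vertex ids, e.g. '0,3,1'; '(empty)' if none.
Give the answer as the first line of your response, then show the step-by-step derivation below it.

2,3,1

step 1: output 2; order=[2]; indeg=(2,1,0,0,1,0,0)
step 2: output 3; order=[2,3]; indeg=(2,0,0,0,0,0,0)
step 3: output 1; order=[2,3,1]; indeg=(2,0,0,0,0,0,0)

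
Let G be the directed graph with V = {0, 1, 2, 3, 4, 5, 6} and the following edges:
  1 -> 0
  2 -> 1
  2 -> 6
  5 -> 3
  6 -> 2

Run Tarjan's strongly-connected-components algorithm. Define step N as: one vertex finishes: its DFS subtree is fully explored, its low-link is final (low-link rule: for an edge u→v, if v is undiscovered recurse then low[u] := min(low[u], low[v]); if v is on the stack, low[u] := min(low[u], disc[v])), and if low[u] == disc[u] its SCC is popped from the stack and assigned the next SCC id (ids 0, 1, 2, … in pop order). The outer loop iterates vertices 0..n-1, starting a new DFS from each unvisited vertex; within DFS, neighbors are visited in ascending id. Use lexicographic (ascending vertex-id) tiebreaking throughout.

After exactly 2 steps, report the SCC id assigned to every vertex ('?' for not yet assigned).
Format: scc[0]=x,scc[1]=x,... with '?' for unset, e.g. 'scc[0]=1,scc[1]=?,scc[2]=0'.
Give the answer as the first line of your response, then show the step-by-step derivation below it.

scc[0]=0,scc[1]=1,scc[2]=?,scc[3]=?,scc[4]=?,scc[5]=?,scc[6]=?

step 1: low=(low[0]=0,low[1]=?,low[2]=?,low[3]=?,low[4]=?,low[5]=?,low[6]=?); scc=(scc[0]=0,scc[1]=?,scc[2]=?,scc[3]=?,scc[4]=?,scc[5]=?,scc[6]=?)
step 2: low=(low[0]=0,low[1]=1,low[2]=?,low[3]=?,low[4]=?,low[5]=?,low[6]=?); scc=(scc[0]=0,scc[1]=1,scc[2]=?,scc[3]=?,scc[4]=?,scc[5]=?,scc[6]=?)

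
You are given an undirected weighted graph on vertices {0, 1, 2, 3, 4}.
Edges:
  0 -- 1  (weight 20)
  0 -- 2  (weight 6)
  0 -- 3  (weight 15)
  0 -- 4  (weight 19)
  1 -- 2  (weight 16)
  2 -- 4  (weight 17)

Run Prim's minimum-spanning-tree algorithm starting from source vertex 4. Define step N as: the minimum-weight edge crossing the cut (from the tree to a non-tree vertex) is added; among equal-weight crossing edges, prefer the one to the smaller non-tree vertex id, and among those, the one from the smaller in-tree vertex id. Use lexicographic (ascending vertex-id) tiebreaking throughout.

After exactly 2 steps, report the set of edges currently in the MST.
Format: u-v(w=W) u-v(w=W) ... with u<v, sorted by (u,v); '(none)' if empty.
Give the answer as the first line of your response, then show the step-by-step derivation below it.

0-2(w=6) 2-4(w=17)

step 1: add edge 2-4 (w=17); MST = {2-4(w=17)}
step 2: add edge 0-2 (w=6); MST = {0-2(w=6) 2-4(w=17)}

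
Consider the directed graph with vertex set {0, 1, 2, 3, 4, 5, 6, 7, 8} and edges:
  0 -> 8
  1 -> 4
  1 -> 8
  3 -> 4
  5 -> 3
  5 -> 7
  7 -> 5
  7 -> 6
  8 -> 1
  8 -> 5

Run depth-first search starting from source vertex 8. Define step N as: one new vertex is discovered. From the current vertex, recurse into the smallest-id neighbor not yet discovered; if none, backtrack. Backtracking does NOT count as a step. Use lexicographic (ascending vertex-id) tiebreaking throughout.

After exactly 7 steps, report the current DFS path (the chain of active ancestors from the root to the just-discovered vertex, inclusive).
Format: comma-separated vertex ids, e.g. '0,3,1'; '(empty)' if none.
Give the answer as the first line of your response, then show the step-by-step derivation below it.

8,5,7,6

step 1: discover 8; path=8; order=8
step 2: discover 1; path=8>1; order=8,1
step 3: discover 4; path=8>1>4; order=8,1,4
step 4: discover 5; path=8>5; order=8,1,4,5
step 5: discover 3; path=8>5>3; order=8,1,4,5,3
step 6: discover 7; path=8>5>7; order=8,1,4,5,3,7
step 7: discover 6; path=8>5>7>6; order=8,1,4,5,3,7,6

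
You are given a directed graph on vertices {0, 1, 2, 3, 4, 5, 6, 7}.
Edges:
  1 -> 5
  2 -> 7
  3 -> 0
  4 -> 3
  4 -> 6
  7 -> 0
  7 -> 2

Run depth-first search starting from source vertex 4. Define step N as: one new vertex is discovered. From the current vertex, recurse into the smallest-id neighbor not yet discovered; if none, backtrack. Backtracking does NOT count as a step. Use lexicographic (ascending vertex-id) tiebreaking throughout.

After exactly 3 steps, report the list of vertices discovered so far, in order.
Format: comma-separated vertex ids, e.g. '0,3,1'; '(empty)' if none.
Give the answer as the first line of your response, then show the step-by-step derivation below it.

4,3,0

step 1: discover 4; path=4; order=4
step 2: discover 3; path=4>3; order=4,3
step 3: discover 0; path=4>3>0; order=4,3,0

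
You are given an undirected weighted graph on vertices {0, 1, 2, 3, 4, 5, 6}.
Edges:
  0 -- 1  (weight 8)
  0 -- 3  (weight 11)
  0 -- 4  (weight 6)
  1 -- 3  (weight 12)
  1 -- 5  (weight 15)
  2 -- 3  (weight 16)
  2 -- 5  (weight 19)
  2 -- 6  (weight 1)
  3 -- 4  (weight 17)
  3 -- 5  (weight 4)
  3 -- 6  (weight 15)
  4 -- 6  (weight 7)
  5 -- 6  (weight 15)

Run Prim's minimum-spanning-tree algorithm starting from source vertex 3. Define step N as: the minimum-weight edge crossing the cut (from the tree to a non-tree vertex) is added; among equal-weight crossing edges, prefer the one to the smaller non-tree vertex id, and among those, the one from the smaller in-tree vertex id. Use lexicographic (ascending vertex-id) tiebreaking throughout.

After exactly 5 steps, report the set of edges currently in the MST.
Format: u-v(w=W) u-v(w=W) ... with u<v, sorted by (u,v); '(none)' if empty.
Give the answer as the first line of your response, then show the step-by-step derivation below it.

0-3(w=11) 0-4(w=6) 2-6(w=1) 3-5(w=4) 4-6(w=7)

step 1: add edge 3-5 (w=4); MST = {3-5(w=4)}
step 2: add edge 0-3 (w=11); MST = {0-3(w=11) 3-5(w=4)}
step 3: add edge 0-4 (w=6); MST = {0-3(w=11) 0-4(w=6) 3-5(w=4)}
step 4: add edge 4-6 (w=7); MST = {0-3(w=11) 0-4(w=6) 3-5(w=4) 4-6(w=7)}
step 5: add edge 2-6 (w=1); MST = {0-3(w=11) 0-4(w=6) 2-6(w=1) 3-5(w=4) 4-6(w=7)}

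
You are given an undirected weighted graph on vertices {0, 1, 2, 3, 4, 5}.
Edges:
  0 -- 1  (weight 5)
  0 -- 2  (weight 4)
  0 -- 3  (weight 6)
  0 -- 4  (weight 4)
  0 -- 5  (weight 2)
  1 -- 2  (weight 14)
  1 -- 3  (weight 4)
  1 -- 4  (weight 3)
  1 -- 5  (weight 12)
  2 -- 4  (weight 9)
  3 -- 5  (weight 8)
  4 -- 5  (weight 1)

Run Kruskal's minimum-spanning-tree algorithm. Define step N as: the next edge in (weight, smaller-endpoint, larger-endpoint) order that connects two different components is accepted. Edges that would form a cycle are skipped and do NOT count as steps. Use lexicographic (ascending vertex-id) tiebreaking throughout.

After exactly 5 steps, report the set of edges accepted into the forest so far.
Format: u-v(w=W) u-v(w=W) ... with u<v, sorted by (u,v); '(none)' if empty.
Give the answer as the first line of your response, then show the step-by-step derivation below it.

0-2(w=4) 0-5(w=2) 1-3(w=4) 1-4(w=3) 4-5(w=1)

step 1: add edge 4-5 (w=1); MST = {4-5(w=1)}
step 2: add edge 0-5 (w=2); MST = {0-5(w=2) 4-5(w=1)}
step 3: add edge 1-4 (w=3); MST = {0-5(w=2) 1-4(w=3) 4-5(w=1)}
step 4: add edge 0-2 (w=4); MST = {0-2(w=4) 0-5(w=2) 1-4(w=3) 4-5(w=1)}
step 5: add edge 1-3 (w=4); MST = {0-2(w=4) 0-5(w=2) 1-3(w=4) 1-4(w=3) 4-5(w=1)}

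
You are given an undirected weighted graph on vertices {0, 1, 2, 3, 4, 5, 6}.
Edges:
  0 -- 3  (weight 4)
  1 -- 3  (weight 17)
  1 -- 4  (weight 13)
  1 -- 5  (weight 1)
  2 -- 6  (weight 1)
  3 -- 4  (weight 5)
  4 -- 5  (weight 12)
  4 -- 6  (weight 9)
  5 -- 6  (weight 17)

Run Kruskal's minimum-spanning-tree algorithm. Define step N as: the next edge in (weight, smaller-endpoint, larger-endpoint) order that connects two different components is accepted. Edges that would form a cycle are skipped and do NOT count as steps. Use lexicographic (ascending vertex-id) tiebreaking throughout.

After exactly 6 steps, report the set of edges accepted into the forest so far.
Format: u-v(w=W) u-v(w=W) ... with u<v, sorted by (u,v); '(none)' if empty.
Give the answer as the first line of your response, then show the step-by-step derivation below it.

0-3(w=4) 1-5(w=1) 2-6(w=1) 3-4(w=5) 4-5(w=12) 4-6(w=9)

step 1: add edge 1-5 (w=1); MST = {1-5(w=1)}
step 2: add edge 2-6 (w=1); MST = {1-5(w=1) 2-6(w=1)}
step 3: add edge 0-3 (w=4); MST = {0-3(w=4) 1-5(w=1) 2-6(w=1)}
step 4: add edge 3-4 (w=5); MST = {0-3(w=4) 1-5(w=1) 2-6(w=1) 3-4(w=5)}
step 5: add edge 4-6 (w=9); MST = {0-3(w=4) 1-5(w=1) 2-6(w=1) 3-4(w=5) 4-6(w=9)}
step 6: add edge 4-5 (w=12); MST = {0-3(w=4) 1-5(w=1) 2-6(w=1) 3-4(w=5) 4-5(w=12) 4-6(w=9)}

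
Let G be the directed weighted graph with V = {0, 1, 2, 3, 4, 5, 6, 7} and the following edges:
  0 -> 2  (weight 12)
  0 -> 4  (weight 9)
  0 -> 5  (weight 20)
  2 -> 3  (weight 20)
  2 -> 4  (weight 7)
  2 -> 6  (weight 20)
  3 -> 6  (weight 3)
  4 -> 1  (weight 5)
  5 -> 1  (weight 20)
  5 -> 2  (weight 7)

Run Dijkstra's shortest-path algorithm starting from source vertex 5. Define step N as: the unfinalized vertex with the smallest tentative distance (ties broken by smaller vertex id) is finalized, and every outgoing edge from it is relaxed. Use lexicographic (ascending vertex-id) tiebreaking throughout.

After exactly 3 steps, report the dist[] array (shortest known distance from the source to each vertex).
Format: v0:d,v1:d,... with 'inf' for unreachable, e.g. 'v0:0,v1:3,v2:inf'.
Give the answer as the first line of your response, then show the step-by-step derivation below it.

v0:inf,v1:19,v2:7,v3:27,v4:14,v5:0,v6:27,v7:inf

step 1: dist = v0:inf,v1:20,v2:7,v3:inf,v4:inf,v5:0,v6:inf,v7:inf
step 2: dist = v0:inf,v1:20,v2:7,v3:27,v4:14,v5:0,v6:27,v7:inf
step 3: dist = v0:inf,v1:19,v2:7,v3:27,v4:14,v5:0,v6:27,v7:inf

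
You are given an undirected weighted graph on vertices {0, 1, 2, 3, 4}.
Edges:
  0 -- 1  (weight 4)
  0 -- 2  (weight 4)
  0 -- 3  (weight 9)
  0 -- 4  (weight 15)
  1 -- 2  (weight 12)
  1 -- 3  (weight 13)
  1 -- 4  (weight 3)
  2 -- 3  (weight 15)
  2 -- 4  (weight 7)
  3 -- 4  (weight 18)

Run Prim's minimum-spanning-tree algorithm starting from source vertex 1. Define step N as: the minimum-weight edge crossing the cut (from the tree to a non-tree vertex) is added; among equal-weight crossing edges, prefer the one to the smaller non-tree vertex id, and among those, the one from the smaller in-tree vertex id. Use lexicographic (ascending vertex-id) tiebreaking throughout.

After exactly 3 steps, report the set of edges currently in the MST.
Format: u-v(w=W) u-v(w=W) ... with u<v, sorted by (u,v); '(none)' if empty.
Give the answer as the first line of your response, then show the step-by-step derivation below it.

0-1(w=4) 0-2(w=4) 1-4(w=3)

step 1: add edge 1-4 (w=3); MST = {1-4(w=3)}
step 2: add edge 0-1 (w=4); MST = {0-1(w=4) 1-4(w=3)}
step 3: add edge 0-2 (w=4); MST = {0-1(w=4) 0-2(w=4) 1-4(w=3)}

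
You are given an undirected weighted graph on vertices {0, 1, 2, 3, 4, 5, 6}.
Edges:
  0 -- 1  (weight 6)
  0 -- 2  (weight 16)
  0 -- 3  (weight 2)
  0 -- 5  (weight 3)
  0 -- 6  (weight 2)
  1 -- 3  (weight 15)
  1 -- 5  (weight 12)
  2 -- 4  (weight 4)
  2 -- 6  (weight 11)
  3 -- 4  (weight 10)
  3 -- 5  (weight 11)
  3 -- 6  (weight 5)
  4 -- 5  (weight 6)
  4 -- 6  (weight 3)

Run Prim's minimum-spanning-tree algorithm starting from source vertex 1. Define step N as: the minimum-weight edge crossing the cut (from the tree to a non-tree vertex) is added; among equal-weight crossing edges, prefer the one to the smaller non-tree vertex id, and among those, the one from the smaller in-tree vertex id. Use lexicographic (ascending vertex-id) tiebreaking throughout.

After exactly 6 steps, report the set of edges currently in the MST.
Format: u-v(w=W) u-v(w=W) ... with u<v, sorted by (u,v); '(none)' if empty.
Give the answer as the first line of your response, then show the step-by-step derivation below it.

0-1(w=6) 0-3(w=2) 0-5(w=3) 0-6(w=2) 2-4(w=4) 4-6(w=3)

step 1: add edge 0-1 (w=6); MST = {0-1(w=6)}
step 2: add edge 0-3 (w=2); MST = {0-1(w=6) 0-3(w=2)}
step 3: add edge 0-6 (w=2); MST = {0-1(w=6) 0-3(w=2) 0-6(w=2)}
step 4: add edge 4-6 (w=3); MST = {0-1(w=6) 0-3(w=2) 0-6(w=2) 4-6(w=3)}
step 5: add edge 0-5 (w=3); MST = {0-1(w=6) 0-3(w=2) 0-5(w=3) 0-6(w=2) 4-6(w=3)}
step 6: add edge 2-4 (w=4); MST = {0-1(w=6) 0-3(w=2) 0-5(w=3) 0-6(w=2) 2-4(w=4) 4-6(w=3)}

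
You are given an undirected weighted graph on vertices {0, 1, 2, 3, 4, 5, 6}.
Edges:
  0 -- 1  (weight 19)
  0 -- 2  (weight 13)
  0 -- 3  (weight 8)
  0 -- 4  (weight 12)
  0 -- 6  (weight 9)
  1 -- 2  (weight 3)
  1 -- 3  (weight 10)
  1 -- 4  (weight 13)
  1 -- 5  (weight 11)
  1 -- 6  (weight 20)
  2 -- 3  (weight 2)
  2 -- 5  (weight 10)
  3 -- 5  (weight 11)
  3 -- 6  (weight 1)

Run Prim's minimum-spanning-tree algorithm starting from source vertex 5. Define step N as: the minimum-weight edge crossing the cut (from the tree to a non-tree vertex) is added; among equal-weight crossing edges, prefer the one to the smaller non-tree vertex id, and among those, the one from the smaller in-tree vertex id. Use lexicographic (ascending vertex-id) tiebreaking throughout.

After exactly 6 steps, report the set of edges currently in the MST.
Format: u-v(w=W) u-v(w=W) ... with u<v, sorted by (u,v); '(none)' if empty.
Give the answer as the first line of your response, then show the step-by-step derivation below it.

0-3(w=8) 0-4(w=12) 1-2(w=3) 2-3(w=2) 2-5(w=10) 3-6(w=1)

step 1: add edge 2-5 (w=10); MST = {2-5(w=10)}
step 2: add edge 2-3 (w=2); MST = {2-3(w=2) 2-5(w=10)}
step 3: add edge 3-6 (w=1); MST = {2-3(w=2) 2-5(w=10) 3-6(w=1)}
step 4: add edge 1-2 (w=3); MST = {1-2(w=3) 2-3(w=2) 2-5(w=10) 3-6(w=1)}
step 5: add edge 0-3 (w=8); MST = {0-3(w=8) 1-2(w=3) 2-3(w=2) 2-5(w=10) 3-6(w=1)}
step 6: add edge 0-4 (w=12); MST = {0-3(w=8) 0-4(w=12) 1-2(w=3) 2-3(w=2) 2-5(w=10) 3-6(w=1)}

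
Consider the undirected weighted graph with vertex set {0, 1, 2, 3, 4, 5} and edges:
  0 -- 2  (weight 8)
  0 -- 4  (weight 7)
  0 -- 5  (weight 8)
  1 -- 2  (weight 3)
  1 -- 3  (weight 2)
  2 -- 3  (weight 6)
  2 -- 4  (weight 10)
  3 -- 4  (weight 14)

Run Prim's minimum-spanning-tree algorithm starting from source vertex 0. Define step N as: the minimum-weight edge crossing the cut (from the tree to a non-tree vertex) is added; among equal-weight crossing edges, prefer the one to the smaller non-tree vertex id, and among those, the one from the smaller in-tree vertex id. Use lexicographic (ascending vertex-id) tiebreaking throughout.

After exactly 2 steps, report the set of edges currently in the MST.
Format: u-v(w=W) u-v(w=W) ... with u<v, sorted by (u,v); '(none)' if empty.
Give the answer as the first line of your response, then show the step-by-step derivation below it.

0-2(w=8) 0-4(w=7)

step 1: add edge 0-4 (w=7); MST = {0-4(w=7)}
step 2: add edge 0-2 (w=8); MST = {0-2(w=8) 0-4(w=7)}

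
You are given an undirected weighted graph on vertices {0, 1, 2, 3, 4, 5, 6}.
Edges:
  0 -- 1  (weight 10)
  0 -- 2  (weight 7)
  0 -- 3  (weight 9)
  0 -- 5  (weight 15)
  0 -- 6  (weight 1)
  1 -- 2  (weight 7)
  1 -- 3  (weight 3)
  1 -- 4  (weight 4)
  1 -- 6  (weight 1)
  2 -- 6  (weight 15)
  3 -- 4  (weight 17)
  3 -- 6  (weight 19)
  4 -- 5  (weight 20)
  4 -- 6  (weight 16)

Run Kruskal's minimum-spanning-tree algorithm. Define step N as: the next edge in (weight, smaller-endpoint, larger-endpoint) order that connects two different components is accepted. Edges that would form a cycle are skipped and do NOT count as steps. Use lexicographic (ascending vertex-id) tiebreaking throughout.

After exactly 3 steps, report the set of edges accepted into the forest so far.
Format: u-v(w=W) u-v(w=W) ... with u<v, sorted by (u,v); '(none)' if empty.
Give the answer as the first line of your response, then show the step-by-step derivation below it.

0-6(w=1) 1-3(w=3) 1-6(w=1)

step 1: add edge 0-6 (w=1); MST = {0-6(w=1)}
step 2: add edge 1-6 (w=1); MST = {0-6(w=1) 1-6(w=1)}
step 3: add edge 1-3 (w=3); MST = {0-6(w=1) 1-3(w=3) 1-6(w=1)}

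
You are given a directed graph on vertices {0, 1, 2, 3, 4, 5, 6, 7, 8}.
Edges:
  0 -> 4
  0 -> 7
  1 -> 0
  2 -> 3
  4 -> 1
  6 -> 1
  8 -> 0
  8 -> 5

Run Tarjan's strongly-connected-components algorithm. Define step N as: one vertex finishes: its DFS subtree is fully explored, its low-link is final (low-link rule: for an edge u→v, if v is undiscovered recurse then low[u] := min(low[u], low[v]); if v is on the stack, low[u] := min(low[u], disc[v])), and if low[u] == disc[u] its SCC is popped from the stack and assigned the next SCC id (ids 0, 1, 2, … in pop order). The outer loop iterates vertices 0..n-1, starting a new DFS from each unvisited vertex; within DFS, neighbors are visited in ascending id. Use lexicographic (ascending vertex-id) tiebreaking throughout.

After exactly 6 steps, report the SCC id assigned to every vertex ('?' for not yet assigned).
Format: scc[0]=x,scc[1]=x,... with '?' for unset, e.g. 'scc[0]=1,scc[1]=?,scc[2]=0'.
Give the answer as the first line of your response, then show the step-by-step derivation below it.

scc[0]=1,scc[1]=1,scc[2]=3,scc[3]=2,scc[4]=1,scc[5]=?,scc[6]=?,scc[7]=0,scc[8]=?

step 1: low=(low[0]=0,low[1]=0,low[2]=?,low[3]=?,low[4]=1,low[5]=?,low[6]=?,low[7]=?,low[8]=?); scc=(scc[0]=?,scc[1]=?,scc[2]=?,scc[3]=?,scc[4]=?,scc[5]=?,scc[6]=?,scc[7]=?,scc[8]=?)
step 2: low=(low[0]=0,low[1]=0,low[2]=?,low[3]=?,low[4]=0,low[5]=?,low[6]=?,low[7]=?,low[8]=?); scc=(scc[0]=?,scc[1]=?,scc[2]=?,scc[3]=?,scc[4]=?,scc[5]=?,scc[6]=?,scc[7]=?,scc[8]=?)
step 3: low=(low[0]=0,low[1]=0,low[2]=?,low[3]=?,low[4]=0,low[5]=?,low[6]=?,low[7]=3,low[8]=?); scc=(scc[0]=?,scc[1]=?,scc[2]=?,scc[3]=?,scc[4]=?,scc[5]=?,scc[6]=?,scc[7]=0,scc[8]=?)
step 4: low=(low[0]=0,low[1]=0,low[2]=?,low[3]=?,low[4]=0,low[5]=?,low[6]=?,low[7]=3,low[8]=?); scc=(scc[0]=1,scc[1]=1,scc[2]=?,scc[3]=?,scc[4]=1,scc[5]=?,scc[6]=?,scc[7]=0,scc[8]=?)
step 5: low=(low[0]=0,low[1]=0,low[2]=4,low[3]=5,low[4]=0,low[5]=?,low[6]=?,low[7]=3,low[8]=?); scc=(scc[0]=1,scc[1]=1,scc[2]=?,scc[3]=2,scc[4]=1,scc[5]=?,scc[6]=?,scc[7]=0,scc[8]=?)
step 6: low=(low[0]=0,low[1]=0,low[2]=4,low[3]=5,low[4]=0,low[5]=?,low[6]=?,low[7]=3,low[8]=?); scc=(scc[0]=1,scc[1]=1,scc[2]=3,scc[3]=2,scc[4]=1,scc[5]=?,scc[6]=?,scc[7]=0,scc[8]=?)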